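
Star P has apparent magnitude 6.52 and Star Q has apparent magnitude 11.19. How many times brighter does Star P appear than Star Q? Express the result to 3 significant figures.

73.8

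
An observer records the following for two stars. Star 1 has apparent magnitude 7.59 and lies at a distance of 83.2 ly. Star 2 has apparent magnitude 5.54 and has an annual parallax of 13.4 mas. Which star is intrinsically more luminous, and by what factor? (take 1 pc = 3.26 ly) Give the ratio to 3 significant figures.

Star 2 is more luminous, by a factor of 56.5.

Star 1: d = 83.2 ly / 3.26 = 25.52 pc
Star 1: M = m − 5 log₁₀ d + 5 = 7.59 − 5·1.4069 + 5 = 5.555
Star 2: p = 13.4 mas = 0.0134″ → d = 1/p = 74.63 pc
Star 2: M = m − 5 log₁₀ d + 5 = 5.54 − 5·1.8729 + 5 = 1.176
ΔM = M_1 − M_2 = 5.555 − (1.176) = 4.380; smaller M is more luminous → Star 2.
L ratio = 10^(0.4 |ΔM|) = 10^1.752 = 56.49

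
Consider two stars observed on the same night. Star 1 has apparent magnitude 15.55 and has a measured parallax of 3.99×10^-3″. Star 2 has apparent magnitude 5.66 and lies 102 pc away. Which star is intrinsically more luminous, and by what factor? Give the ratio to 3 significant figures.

Star 1: d = 1/p = 1/3.99×10^-3″ = 250.6 pc
Star 1: M = m − 5 log₁₀ d + 5 = 15.55 − 5·2.3990 + 5 = 8.555
Star 2: M = m − 5 log₁₀ d + 5 = 5.66 − 5·2.0086 + 5 = 0.617
ΔM = M_1 − M_2 = 8.555 − (0.617) = 7.938; smaller M is more luminous → Star 2.
L ratio = 10^(0.4 |ΔM|) = 10^3.175 = 1497

Star 2 is more luminous, by a factor of 1500.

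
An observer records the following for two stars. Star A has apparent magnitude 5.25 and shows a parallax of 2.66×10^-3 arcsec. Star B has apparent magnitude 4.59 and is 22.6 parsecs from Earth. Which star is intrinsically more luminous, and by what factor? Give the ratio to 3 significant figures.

Star A is more luminous, by a factor of 151.

Star A: d = 1/p = 1/2.66×10^-3″ = 375.9 pc
Star A: M = m − 5 log₁₀ d + 5 = 5.25 − 5·2.5751 + 5 = -2.626
Star B: M = m − 5 log₁₀ d + 5 = 4.59 − 5·1.3541 + 5 = 2.819
ΔM = M_A − M_B = -2.626 − (2.819) = -5.445; smaller M is more luminous → Star A.
L ratio = 10^(0.4 |ΔM|) = 10^2.178 = 150.7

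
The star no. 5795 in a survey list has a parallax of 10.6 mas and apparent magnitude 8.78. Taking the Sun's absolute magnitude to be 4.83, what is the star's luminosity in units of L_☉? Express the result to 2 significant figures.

d = 1/p = 1000/10.6 mas = 94.34 pc
M = m − 5 log₁₀ d + 5 = 8.78 − 5·1.9747 + 5 = 3.907
M − M_☉ = 3.907 − 4.83 = -0.923
L/L_☉ = 10^(−0.4 × -0.923) = 2.341

L/L_☉ ≈ 2.3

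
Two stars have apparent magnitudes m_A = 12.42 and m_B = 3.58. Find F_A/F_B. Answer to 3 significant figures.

Magnitude difference = 8.84
Flux ratio = 10^(−0.4 Δm) = 10^(−0.4 × 8.84) = 10^-3.536 = 2.911×10^-4

F_A/F_B ≈ 2.91×10^-4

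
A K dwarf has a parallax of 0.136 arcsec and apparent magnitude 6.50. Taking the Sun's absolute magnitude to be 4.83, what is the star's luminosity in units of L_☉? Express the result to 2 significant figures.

d = 1/p = 1/0.136″ = 7.353 pc
M = m − 5 log₁₀ d + 5 = 6.50 − 5·0.8665 + 5 = 7.168
M − M_☉ = 7.168 − 4.83 = 2.338
L/L_☉ = 10^(−0.4 × 2.338) = 0.1161

L/L_☉ ≈ 0.12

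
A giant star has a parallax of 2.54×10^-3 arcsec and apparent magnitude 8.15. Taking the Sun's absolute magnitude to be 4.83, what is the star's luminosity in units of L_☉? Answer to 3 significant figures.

L/L_☉ ≈ 72.8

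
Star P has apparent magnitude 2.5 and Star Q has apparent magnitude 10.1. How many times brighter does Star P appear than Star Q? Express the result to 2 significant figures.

1100

Magnitude difference = -7.6
Flux ratio = 10^(−0.4 Δm) = 10^(−0.4 × -7.6) = 10^3.040 = 1096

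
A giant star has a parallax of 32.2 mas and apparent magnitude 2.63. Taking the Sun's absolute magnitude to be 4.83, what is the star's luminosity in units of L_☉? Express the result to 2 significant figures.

d = 1/p = 1000/32.2 mas = 31.06 pc
M = m − 5 log₁₀ d + 5 = 2.63 − 5·1.4921 + 5 = 0.169
M − M_☉ = 0.169 − 4.83 = -4.661
L/L_☉ = 10^(−0.4 × -4.661) = 73.16

L/L_☉ ≈ 73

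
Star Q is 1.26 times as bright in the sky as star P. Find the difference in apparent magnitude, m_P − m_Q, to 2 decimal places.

m_P − m_Q ≈ 0.25

Pogson: Δm = −2.5 log₁₀(ratio) = −2.5 log₁₀(1.26) = −2.5 × 0.1004 = -0.251
Star Q is brighter so has the smaller magnitude: m_P − m_Q is positive.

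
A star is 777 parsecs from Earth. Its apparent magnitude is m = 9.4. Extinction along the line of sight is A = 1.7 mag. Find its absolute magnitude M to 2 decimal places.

M ≈ -1.75

5 log₁₀(d/10 pc) = 5 log₁₀(777.0) − 5 = 9.452
M = m − 5 log₁₀(d/10) − A = 9.4 − 9.452 − 1.7 = -1.752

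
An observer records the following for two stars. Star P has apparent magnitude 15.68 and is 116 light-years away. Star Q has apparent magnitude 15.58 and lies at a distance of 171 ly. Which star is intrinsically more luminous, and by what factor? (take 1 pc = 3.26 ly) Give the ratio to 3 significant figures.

Star P: d = 116 ly / 3.26 = 35.58 pc
Star P: M = m − 5 log₁₀ d + 5 = 15.68 − 5·1.5512 + 5 = 12.924
Star Q: d = 171 ly / 3.26 = 52.45 pc
Star Q: M = m − 5 log₁₀ d + 5 = 15.58 − 5·1.7198 + 5 = 11.981
ΔM = M_P − M_Q = 12.924 − (11.981) = 0.943; smaller M is more luminous → Star Q.
L ratio = 10^(0.4 |ΔM|) = 10^0.377 = 2.383

Star Q is more luminous, by a factor of 2.38.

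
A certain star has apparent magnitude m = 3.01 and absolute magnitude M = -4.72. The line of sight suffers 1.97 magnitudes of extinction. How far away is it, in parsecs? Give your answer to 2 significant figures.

d ≈ 140 pc

m − M = 5 log₁₀(d/10 pc) + A  ⇒  3.01 − (-4.72) − 1.97 = 5 log₁₀(d/10)
5.760 = 5 log₁₀(d/10)
log₁₀ d = (m − M − A)/5 + 1 = 2.1520
d = 10^2.1520 = 141.9 pc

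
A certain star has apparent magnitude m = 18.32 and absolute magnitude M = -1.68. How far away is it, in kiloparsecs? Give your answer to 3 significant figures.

Distance modulus: m − M = 18.32 − (-1.68) = 20.000
m − M = 5 log₁₀ d − 5
log₁₀ d = (m − M)/5 + 1 = 5.0000
d = 10^5.0000 = 100000 pc
= 100.0 kpc

d ≈ 100 kpc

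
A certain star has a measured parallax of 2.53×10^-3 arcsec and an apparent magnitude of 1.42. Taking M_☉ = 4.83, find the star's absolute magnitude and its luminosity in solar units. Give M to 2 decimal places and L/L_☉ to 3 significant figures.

M ≈ -6.56; L/L_☉ ≈ 36100

d = 1/p = 1/2.53×10^-3″ = 395.3 pc
M = m − 5 log₁₀ d + 5 = 1.42 − 5·2.5969 + 5 = -6.564
M − M_☉ = -6.564 − 4.83 = -11.394
L/L_☉ = 10^(−0.4 × -11.394) = 36120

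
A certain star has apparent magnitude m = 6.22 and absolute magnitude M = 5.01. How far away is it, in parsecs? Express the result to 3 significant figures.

μ = m − M = 1.210
m − M = 5 log₁₀ d − 5
log₁₀ d = (m − M)/5 + 1 = 1.2420
d = 10^1.2420 = 17.46 pc

d ≈ 17.5 pc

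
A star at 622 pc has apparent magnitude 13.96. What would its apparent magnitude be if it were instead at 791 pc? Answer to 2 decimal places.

Flux ∝ 1/d², so Δm = 5 log₁₀(d₂/d₁) = 5 log₁₀(791/622) = 0.522
m₂ = m₁ + Δm = 13.96 + (0.522) = 14.482

m ≈ 14.48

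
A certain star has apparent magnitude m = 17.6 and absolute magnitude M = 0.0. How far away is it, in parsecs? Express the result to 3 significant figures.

Distance modulus: m − M = 17.6 − (0.0) = 17.600
m − M = 5 log₁₀ d − 5
log₁₀ d = (m − M)/5 + 1 = 4.5200
d = 10^4.5200 = 33110 pc

d ≈ 33100 pc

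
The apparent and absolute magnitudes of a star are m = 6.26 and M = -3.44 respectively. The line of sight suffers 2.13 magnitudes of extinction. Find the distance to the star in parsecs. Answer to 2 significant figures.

m − M = 5 log₁₀(d/10 pc) + A  ⇒  6.26 − (-3.44) − 2.13 = 5 log₁₀(d/10)
7.570 = 5 log₁₀(d/10)
log₁₀ d = (m − M − A)/5 + 1 = 2.5140
d = 10^2.5140 = 326.6 pc

d ≈ 330 pc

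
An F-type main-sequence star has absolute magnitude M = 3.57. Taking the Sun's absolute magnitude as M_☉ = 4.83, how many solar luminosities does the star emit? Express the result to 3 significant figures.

L/L_☉ ≈ 3.19

M − M_☉ = 3.57 − 4.83 = -1.260
L/L_☉ = 10^(−0.4 (M − M_☉)) = 10^0.504 = 3.192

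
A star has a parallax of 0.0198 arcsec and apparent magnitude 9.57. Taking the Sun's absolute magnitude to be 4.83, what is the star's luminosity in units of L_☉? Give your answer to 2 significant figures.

d = 1/p = 1/0.0198″ = 50.51 pc
M = m − 5 log₁₀ d + 5 = 9.57 − 5·1.7033 + 5 = 6.053
M − M_☉ = 6.053 − 4.83 = 1.223
L/L_☉ = 10^(−0.4 × 1.223) = 0.3241

L/L_☉ ≈ 0.32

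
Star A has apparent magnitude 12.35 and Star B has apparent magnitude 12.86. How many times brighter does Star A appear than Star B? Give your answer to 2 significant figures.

1.6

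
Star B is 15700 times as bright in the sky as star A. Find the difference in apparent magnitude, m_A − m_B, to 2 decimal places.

Pogson: Δm = −2.5 log₁₀(ratio) = −2.5 log₁₀(15700) = −2.5 × 4.1959 = -10.490
Star B is brighter so has the smaller magnitude: m_A − m_B is positive.

m_A − m_B ≈ 10.49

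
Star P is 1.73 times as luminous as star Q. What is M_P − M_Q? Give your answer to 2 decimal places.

M_P − M_Q ≈ -0.60

Pogson: ΔM = −2.5 log₁₀(ratio) = −2.5 log₁₀(1.73) = −2.5 × 0.2380 = -0.595
Star P is brighter, so it has the smaller magnitude: the difference is negative.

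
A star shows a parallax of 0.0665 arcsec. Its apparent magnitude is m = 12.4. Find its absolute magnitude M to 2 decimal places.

d = 1/p = 1/0.0665″ = 15.04 pc
5 log₁₀(d/10 pc) = 5 log₁₀(15.04) − 5 = 0.886
M = m − 5 log₁₀(d/10) = 12.4 − 0.886 = 11.514

M ≈ 11.51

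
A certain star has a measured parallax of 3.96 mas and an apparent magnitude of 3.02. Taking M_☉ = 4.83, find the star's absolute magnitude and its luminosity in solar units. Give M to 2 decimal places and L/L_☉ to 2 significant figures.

M ≈ -3.99; L/L_☉ ≈ 3400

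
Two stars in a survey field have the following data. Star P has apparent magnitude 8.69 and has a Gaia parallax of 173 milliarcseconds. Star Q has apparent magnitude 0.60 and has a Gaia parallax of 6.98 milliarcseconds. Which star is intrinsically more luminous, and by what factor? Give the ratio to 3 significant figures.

Star P: p = 173 mas = 0.173″ → d = 1/p = 5.780 pc
Star P: M = m − 5 log₁₀ d + 5 = 8.69 − 5·0.7620 + 5 = 9.880
Star Q: p = 6.98 mas = 6.98×10^-3″ → d = 1/p = 143.3 pc
Star Q: M = m − 5 log₁₀ d + 5 = 0.60 − 5·2.1561 + 5 = -5.181
ΔM = M_P − M_Q = 9.880 − (-5.181) = 15.061; smaller M is more luminous → Star Q.
L ratio = 10^(0.4 |ΔM|) = 10^6.024 = 1.058×10^6

Star Q is more luminous, by a factor of 1.06×10^6.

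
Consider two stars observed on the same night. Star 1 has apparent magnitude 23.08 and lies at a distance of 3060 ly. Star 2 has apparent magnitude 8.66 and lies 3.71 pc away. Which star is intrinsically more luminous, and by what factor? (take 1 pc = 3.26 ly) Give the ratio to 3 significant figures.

Star 2 is more luminous, by a factor of 9.16.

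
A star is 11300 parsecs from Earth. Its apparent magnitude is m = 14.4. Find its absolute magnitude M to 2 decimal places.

5 log₁₀(d/10 pc) = 5 log₁₀(11300) − 5 = 15.265
M = m − 5 log₁₀(d/10) = 14.4 − 15.265 = -0.865

M ≈ -0.87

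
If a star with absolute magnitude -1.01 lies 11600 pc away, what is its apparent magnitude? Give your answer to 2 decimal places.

m ≈ 14.31

m = M + 5 log₁₀ d − 5 = -1.01 + 5·4.0645 − 5 = 14.312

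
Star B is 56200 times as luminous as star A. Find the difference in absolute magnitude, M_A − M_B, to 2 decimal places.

M_A − M_B ≈ 11.87

Pogson: ΔM = −2.5 log₁₀(ratio) = −2.5 log₁₀(56200) = −2.5 × 4.7497 = -11.874
Star B is brighter so has the smaller magnitude: M_A − M_B is positive.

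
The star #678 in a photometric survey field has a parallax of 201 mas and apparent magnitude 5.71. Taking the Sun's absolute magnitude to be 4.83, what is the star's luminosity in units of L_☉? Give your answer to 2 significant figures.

d = 1/p = 1000/201 mas = 4.975 pc
M = m − 5 log₁₀ d + 5 = 5.71 − 5·0.6968 + 5 = 7.226
M − M_☉ = 7.226 − 4.83 = 2.396
L/L_☉ = 10^(−0.4 × 2.396) = 0.1101

L/L_☉ ≈ 0.11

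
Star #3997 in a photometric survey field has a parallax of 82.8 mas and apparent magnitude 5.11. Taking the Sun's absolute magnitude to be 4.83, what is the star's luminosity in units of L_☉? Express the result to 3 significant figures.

L/L_☉ ≈ 1.13

d = 1/p = 1000/82.8 mas = 12.08 pc
M = m − 5 log₁₀ d + 5 = 5.11 − 5·1.0820 + 5 = 4.700
M − M_☉ = 4.700 − 4.83 = -0.130
L/L_☉ = 10^(−0.4 × -0.130) = 1.127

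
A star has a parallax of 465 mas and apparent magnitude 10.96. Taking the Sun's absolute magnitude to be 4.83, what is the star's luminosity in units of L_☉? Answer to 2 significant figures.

d = 1/p = 1000/465 mas = 2.151 pc
M = m − 5 log₁₀ d + 5 = 10.96 − 5·0.3325 + 5 = 14.297
M − M_☉ = 14.297 − 4.83 = 9.467
L/L_☉ = 10^(−0.4 × 9.467) = 1.633×10^-4

L/L_☉ ≈ 1.6×10^-4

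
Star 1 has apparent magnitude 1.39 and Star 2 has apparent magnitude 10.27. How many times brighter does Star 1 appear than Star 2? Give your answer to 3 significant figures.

Magnitude difference = -8.88
Flux ratio = 10^(−0.4 Δm) = 10^(−0.4 × -8.88) = 10^3.552 = 3565

3560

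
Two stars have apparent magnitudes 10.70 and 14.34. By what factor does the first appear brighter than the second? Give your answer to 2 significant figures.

29

Magnitude difference = -3.64
Flux ratio = 10^(−0.4 Δm) = 10^(−0.4 × -3.64) = 10^1.456 = 28.58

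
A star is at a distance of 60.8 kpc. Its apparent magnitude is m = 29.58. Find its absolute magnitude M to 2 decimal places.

M ≈ 10.66

d = 60.8 kpc = 60800 pc
5 log₁₀(d/10 pc) = 5 log₁₀(60800) − 5 = 18.920
M = m − 5 log₁₀(d/10) = 29.58 − 18.920 = 10.660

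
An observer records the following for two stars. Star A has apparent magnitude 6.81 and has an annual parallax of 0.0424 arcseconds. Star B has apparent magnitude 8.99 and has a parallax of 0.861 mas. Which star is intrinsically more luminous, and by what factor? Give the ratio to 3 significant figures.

Star B is more luminous, by a factor of 326.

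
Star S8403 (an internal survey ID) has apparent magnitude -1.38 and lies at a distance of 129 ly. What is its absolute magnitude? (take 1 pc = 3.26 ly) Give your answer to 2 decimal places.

M ≈ -4.37

d = 129 ly / 3.26 = 39.57 pc
5 log₁₀(d/10 pc) = 5 log₁₀(39.57) − 5 = 2.987
M = m − 5 log₁₀(d/10) = -1.38 − 2.987 = -4.367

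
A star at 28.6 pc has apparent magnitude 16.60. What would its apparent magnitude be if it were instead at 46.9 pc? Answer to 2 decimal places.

Flux ∝ 1/d², so Δm = 5 log₁₀(d₂/d₁) = 5 log₁₀(46.9/28.6) = 1.074
m₂ = m₁ + Δm = 16.60 + (1.074) = 17.674

m ≈ 17.67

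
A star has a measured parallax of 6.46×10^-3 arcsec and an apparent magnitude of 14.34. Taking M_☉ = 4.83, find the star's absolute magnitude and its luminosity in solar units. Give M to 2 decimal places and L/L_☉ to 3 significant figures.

M ≈ 8.39; L/L_☉ ≈ 0.0376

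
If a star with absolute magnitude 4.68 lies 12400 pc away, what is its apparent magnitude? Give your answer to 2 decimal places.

m ≈ 20.15

m = M + 5 log₁₀ d − 5 = 4.68 + 5·4.0934 − 5 = 20.147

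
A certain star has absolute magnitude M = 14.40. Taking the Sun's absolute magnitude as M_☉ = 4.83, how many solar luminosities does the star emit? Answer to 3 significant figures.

L/L_☉ ≈ 1.49×10^-4

M − M_☉ = 14.40 − 4.83 = 9.570
L/L_☉ = 10^(−0.4 (M − M_☉)) = 10^-3.828 = 1.486×10^-4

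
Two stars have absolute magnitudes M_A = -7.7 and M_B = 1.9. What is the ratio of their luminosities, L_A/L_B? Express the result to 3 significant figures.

ΔM = M_A − M_B = -9.6
L_A/L_B = 10^(−0.4 ΔM) = 10^3.840 = 6918

L_A/L_B ≈ 6920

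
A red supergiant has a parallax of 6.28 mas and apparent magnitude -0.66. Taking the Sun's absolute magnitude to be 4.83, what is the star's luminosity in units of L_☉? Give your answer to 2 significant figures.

L/L_☉ ≈ 40000

d = 1/p = 1000/6.28 mas = 159.2 pc
M = m − 5 log₁₀ d + 5 = -0.66 − 5·2.2020 + 5 = -6.670
M − M_☉ = -6.670 − 4.83 = -11.500
L/L_☉ = 10^(−0.4 × -11.500) = 39820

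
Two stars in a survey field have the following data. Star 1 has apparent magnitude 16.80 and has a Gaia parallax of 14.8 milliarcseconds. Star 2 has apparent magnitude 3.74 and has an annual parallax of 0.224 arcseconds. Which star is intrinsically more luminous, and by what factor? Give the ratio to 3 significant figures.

Star 2 is more luminous, by a factor of 731.

Star 1: p = 14.8 mas = 0.0148″ → d = 1/p = 67.57 pc
Star 1: M = m − 5 log₁₀ d + 5 = 16.80 − 5·1.8297 + 5 = 12.651
Star 2: d = 1/p = 1/0.224″ = 4.464 pc
Star 2: M = m − 5 log₁₀ d + 5 = 3.74 − 5·0.6498 + 5 = 5.491
ΔM = M_1 − M_2 = 12.651 − (5.491) = 7.160; smaller M is more luminous → Star 2.
L ratio = 10^(0.4 |ΔM|) = 10^2.864 = 731.2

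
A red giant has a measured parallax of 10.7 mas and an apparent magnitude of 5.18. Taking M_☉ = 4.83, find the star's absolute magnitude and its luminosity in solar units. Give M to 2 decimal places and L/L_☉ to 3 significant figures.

M ≈ 0.33; L/L_☉ ≈ 63.3

d = 1/p = 1000/10.7 mas = 93.46 pc
M = m − 5 log₁₀ d + 5 = 5.18 − 5·1.9706 + 5 = 0.327
M − M_☉ = 0.327 − 4.83 = -4.503
L/L_☉ = 10^(−0.4 × -4.503) = 63.28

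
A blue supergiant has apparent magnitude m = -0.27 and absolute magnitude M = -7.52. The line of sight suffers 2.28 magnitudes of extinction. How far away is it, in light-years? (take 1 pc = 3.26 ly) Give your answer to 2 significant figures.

m − M = 5 log₁₀(d/10 pc) + A  ⇒  -0.27 − (-7.52) − 2.28 = 5 log₁₀(d/10)
4.970 = 5 log₁₀(d/10)
log₁₀ d = (m − M − A)/5 + 1 = 1.9940
d = 10^1.9940 = 98.63 pc
= 321.5 ly

d ≈ 320 ly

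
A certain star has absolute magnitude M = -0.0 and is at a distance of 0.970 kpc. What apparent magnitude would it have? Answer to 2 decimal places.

m ≈ 9.93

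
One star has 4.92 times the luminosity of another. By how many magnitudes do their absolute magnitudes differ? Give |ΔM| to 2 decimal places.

|ΔM| ≈ 1.73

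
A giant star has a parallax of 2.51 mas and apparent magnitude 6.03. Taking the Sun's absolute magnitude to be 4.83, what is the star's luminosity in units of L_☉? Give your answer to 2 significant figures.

L/L_☉ ≈ 530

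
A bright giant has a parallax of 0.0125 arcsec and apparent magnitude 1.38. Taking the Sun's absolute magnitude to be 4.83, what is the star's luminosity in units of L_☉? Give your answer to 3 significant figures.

d = 1/p = 1/0.0125″ = 80.00 pc
M = m − 5 log₁₀ d + 5 = 1.38 − 5·1.9031 + 5 = -3.135
M − M_☉ = -3.135 − 4.83 = -7.965
L/L_☉ = 10^(−0.4 × -7.965) = 1535

L/L_☉ ≈ 1540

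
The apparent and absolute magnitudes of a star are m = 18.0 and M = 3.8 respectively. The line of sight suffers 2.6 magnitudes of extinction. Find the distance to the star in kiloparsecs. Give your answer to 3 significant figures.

d ≈ 2.09 kpc

m − M = 5 log₁₀(d/10 pc) + A  ⇒  18.0 − (3.8) − 2.6 = 5 log₁₀(d/10)
11.600 = 5 log₁₀(d/10)
log₁₀ d = (m − M − A)/5 + 1 = 3.3200
d = 10^3.3200 = 2089 pc
= 2.089 kpc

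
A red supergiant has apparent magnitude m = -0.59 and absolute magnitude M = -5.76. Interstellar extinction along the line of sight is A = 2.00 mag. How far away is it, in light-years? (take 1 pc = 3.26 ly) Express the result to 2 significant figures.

d ≈ 140 ly

m − M = 5 log₁₀(d/10 pc) + A  ⇒  -0.59 − (-5.76) − 2.00 = 5 log₁₀(d/10)
3.170 = 5 log₁₀(d/10)
log₁₀ d = (m − M − A)/5 + 1 = 1.6340
d = 10^1.6340 = 43.05 pc
= 140.4 ly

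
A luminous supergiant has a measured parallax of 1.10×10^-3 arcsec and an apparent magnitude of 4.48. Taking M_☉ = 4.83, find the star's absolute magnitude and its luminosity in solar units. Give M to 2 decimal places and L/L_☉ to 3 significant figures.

d = 1/p = 1/1.10×10^-3″ = 909.1 pc
M = m − 5 log₁₀ d + 5 = 4.48 − 5·2.9586 + 5 = -5.313
M − M_☉ = -5.313 − 4.83 = -10.143
L/L_☉ = 10^(−0.4 × -10.143) = 11410

M ≈ -5.31; L/L_☉ ≈ 11400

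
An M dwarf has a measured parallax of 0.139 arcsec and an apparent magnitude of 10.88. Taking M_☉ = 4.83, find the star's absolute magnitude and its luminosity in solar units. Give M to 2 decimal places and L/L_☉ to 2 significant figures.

M ≈ 11.60; L/L_☉ ≈ 2.0×10^-3

d = 1/p = 1/0.139″ = 7.194 pc
M = m − 5 log₁₀ d + 5 = 10.88 − 5·0.8570 + 5 = 11.595
M − M_☉ = 11.595 − 4.83 = 6.765
L/L_☉ = 10^(−0.4 × 6.765) = 1.968×10^-3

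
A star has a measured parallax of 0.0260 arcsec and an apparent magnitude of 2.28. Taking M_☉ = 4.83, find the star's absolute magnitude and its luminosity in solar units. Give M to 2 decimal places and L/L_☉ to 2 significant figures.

d = 1/p = 1/0.0260″ = 38.46 pc
M = m − 5 log₁₀ d + 5 = 2.28 − 5·1.5850 + 5 = -0.645
M − M_☉ = -0.645 − 4.83 = -5.475
L/L_☉ = 10^(−0.4 × -5.475) = 154.9

M ≈ -0.65; L/L_☉ ≈ 150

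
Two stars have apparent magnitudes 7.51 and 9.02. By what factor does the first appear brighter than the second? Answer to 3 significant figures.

Δm = 7.51 − (9.02) = -1.51
Flux ratio = 10^(−0.4 Δm) = 10^(−0.4 × -1.51) = 10^0.604 = 4.018

4.02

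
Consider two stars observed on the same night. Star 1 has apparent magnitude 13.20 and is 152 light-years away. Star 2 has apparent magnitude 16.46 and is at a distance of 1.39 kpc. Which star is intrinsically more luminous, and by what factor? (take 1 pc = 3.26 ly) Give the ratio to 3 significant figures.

Star 2 is more luminous, by a factor of 44.1.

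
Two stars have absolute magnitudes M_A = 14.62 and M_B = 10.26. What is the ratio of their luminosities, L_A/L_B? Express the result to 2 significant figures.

L_A/L_B ≈ 0.018

ΔM = M_A − M_B = 4.36
L_A/L_B = 10^(−0.4 ΔM) = 10^-1.744 = 0.01803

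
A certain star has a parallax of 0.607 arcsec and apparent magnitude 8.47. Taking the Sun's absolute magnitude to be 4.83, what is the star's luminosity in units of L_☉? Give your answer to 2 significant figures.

d = 1/p = 1/0.607″ = 1.647 pc
M = m − 5 log₁₀ d + 5 = 8.47 − 5·0.2168 + 5 = 12.386
M − M_☉ = 12.386 − 4.83 = 7.556
L/L_☉ = 10^(−0.4 × 7.556) = 9.498×10^-4

L/L_☉ ≈ 9.5×10^-4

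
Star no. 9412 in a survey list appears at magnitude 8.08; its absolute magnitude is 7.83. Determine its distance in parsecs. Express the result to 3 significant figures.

d ≈ 11.2 pc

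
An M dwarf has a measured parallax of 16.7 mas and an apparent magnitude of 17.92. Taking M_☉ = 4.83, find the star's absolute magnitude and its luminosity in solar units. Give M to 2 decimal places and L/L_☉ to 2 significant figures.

M ≈ 14.03; L/L_☉ ≈ 2.1×10^-4

d = 1/p = 1000/16.7 mas = 59.88 pc
M = m − 5 log₁₀ d + 5 = 17.92 − 5·1.7773 + 5 = 14.034
M − M_☉ = 14.034 − 4.83 = 9.204
L/L_☉ = 10^(−0.4 × 9.204) = 2.082×10^-4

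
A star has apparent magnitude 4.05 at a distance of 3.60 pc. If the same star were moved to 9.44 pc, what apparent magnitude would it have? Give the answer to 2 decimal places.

m ≈ 6.14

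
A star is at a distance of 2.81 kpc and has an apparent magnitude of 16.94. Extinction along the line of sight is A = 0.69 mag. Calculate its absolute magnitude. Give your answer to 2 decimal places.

M ≈ 4.01

d = 2.81 kpc = 2810 pc
5 log₁₀(d/10 pc) = 5 log₁₀(2810) − 5 = 12.244
M = m − 5 log₁₀(d/10) − A = 16.94 − 12.244 − 0.69 = 4.006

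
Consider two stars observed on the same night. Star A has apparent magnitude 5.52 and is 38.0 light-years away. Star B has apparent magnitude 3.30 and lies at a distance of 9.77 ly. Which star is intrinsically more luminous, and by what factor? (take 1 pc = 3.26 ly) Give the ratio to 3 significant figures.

Star A: d = 38.0 ly / 3.26 = 11.66 pc
Star A: M = m − 5 log₁₀ d + 5 = 5.52 − 5·1.0666 + 5 = 5.187
Star B: d = 9.77 ly / 3.26 = 2.997 pc
Star B: M = m − 5 log₁₀ d + 5 = 3.30 − 5·0.4767 + 5 = 5.917
ΔM = M_A − M_B = 5.187 − (5.917) = -0.729; smaller M is more luminous → Star A.
L ratio = 10^(0.4 |ΔM|) = 10^0.292 = 1.958

Star A is more luminous, by a factor of 1.96.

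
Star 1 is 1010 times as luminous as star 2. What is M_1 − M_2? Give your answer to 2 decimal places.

Pogson: ΔM = −2.5 log₁₀(ratio) = −2.5 log₁₀(1010) = −2.5 × 3.0043 = -7.511
Star 1 is brighter, so it has the smaller magnitude: the difference is negative.

M_1 − M_2 ≈ -7.51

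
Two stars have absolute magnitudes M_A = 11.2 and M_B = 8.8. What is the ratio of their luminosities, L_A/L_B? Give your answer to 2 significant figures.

ΔM = M_A − M_B = 2.4
L_A/L_B = 10^(−0.4 ΔM) = 10^-0.960 = 0.1096

L_A/L_B ≈ 0.11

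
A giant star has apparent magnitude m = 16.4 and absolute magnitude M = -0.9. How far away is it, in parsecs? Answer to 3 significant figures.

d ≈ 28800 pc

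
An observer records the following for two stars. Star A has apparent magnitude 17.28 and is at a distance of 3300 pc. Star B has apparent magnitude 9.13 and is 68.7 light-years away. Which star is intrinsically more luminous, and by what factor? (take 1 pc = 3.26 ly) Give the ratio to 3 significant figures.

Star A: M = m − 5 log₁₀ d + 5 = 17.28 − 5·3.5185 + 5 = 4.687
Star B: d = 68.7 ly / 3.26 = 21.07 pc
Star B: M = m − 5 log₁₀ d + 5 = 9.13 − 5·1.3237 + 5 = 7.511
ΔM = M_A − M_B = 4.687 − (7.511) = -2.824; smaller M is more luminous → Star A.
L ratio = 10^(0.4 |ΔM|) = 10^1.130 = 13.48

Star A is more luminous, by a factor of 13.5.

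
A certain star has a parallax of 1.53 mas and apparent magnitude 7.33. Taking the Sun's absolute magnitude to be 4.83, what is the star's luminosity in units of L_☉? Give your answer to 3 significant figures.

L/L_☉ ≈ 427

d = 1/p = 1000/1.53 mas = 653.6 pc
M = m − 5 log₁₀ d + 5 = 7.33 − 5·2.8153 + 5 = -1.747
M − M_☉ = -1.747 − 4.83 = -6.577
L/L_☉ = 10^(−0.4 × -6.577) = 427.2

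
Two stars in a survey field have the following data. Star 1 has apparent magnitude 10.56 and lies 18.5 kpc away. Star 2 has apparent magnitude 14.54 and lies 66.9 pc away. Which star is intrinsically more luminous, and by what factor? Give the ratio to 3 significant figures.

Star 1: d = 18.5 kpc = 18500 pc
Star 1: M = m − 5 log₁₀ d + 5 = 10.56 − 5·4.2672 + 5 = -5.776
Star 2: M = m − 5 log₁₀ d + 5 = 14.54 − 5·1.8254 + 5 = 10.413
ΔM = M_1 − M_2 = -5.776 − (10.413) = -16.189; smaller M is more luminous → Star 1.
L ratio = 10^(0.4 |ΔM|) = 10^6.475 = 2.989×10^6

Star 1 is more luminous, by a factor of 2.99×10^6.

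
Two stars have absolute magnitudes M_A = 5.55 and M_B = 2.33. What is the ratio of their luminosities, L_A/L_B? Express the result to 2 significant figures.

L_A/L_B ≈ 0.052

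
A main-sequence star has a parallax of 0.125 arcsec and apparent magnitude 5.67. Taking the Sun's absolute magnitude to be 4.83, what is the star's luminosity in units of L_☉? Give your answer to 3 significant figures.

L/L_☉ ≈ 0.295

d = 1/p = 1/0.125″ = 8.000 pc
M = m − 5 log₁₀ d + 5 = 5.67 − 5·0.9031 + 5 = 6.155
M − M_☉ = 6.155 − 4.83 = 1.325
L/L_☉ = 10^(−0.4 × 1.325) = 0.2952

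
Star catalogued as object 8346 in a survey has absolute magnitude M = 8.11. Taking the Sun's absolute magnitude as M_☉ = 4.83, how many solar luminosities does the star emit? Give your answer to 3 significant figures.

M − M_☉ = 8.11 − 4.83 = 3.280
L/L_☉ = 10^(−0.4 (M − M_☉)) = 10^-1.312 = 0.04875

L/L_☉ ≈ 0.0488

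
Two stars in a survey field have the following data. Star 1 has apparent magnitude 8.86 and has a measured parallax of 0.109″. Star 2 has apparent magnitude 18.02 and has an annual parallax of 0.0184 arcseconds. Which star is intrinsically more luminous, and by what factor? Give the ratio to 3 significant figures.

Star 1 is more luminous, by a factor of 131.

Star 1: d = 1/p = 1/0.109″ = 9.174 pc
Star 1: M = m − 5 log₁₀ d + 5 = 8.86 − 5·0.9626 + 5 = 9.047
Star 2: d = 1/p = 1/0.0184″ = 54.35 pc
Star 2: M = m − 5 log₁₀ d + 5 = 18.02 − 5·1.7352 + 5 = 14.344
ΔM = M_1 − M_2 = 9.047 − (14.344) = -5.297; smaller M is more luminous → Star 1.
L ratio = 10^(0.4 |ΔM|) = 10^2.119 = 131.5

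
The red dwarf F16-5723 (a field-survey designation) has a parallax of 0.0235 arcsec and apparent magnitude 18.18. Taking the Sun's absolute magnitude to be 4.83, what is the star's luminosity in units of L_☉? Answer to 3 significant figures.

L/L_☉ ≈ 8.28×10^-5

d = 1/p = 1/0.0235″ = 42.55 pc
M = m − 5 log₁₀ d + 5 = 18.18 − 5·1.6289 + 5 = 15.035
M − M_☉ = 15.035 − 4.83 = 10.205
L/L_☉ = 10^(−0.4 × 10.205) = 8.277×10^-5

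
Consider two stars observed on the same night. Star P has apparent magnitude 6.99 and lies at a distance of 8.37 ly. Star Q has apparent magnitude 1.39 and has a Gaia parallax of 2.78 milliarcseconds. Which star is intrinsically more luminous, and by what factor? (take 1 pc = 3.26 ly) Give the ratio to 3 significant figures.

Star Q is more luminous, by a factor of 3.41×10^6.

Star P: d = 8.37 ly / 3.26 = 2.567 pc
Star P: M = m − 5 log₁₀ d + 5 = 6.99 − 5·0.4095 + 5 = 9.942
Star Q: p = 2.78 mas = 2.78×10^-3″ → d = 1/p = 359.7 pc
Star Q: M = m − 5 log₁₀ d + 5 = 1.39 − 5·2.5560 + 5 = -6.390
ΔM = M_P − M_Q = 9.942 − (-6.390) = 16.332; smaller M is more luminous → Star Q.
L ratio = 10^(0.4 |ΔM|) = 10^6.533 = 3.411×10^6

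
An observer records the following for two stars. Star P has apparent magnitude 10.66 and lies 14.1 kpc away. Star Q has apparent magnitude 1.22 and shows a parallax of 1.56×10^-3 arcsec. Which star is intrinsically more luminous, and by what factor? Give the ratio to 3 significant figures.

Star Q is more luminous, by a factor of 12.3.

Star P: d = 14.1 kpc = 14100 pc
Star P: M = m − 5 log₁₀ d + 5 = 10.66 − 5·4.1492 + 5 = -5.086
Star Q: d = 1/p = 1/1.56×10^-3″ = 641.0 pc
Star Q: M = m − 5 log₁₀ d + 5 = 1.22 − 5·2.8069 + 5 = -7.814
ΔM = M_P − M_Q = -5.086 − (-7.814) = 2.728; smaller M is more luminous → Star Q.
L ratio = 10^(0.4 |ΔM|) = 10^1.091 = 12.34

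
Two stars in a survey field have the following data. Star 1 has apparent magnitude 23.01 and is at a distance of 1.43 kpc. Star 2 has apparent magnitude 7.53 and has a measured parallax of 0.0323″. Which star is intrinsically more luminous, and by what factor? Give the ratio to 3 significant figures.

Star 1: d = 1.43 kpc = 1430 pc
Star 1: M = m − 5 log₁₀ d + 5 = 23.01 − 5·3.1553 + 5 = 12.233
Star 2: d = 1/p = 1/0.0323″ = 30.96 pc
Star 2: M = m − 5 log₁₀ d + 5 = 7.53 − 5·1.4908 + 5 = 5.076
ΔM = M_1 − M_2 = 12.233 − (5.076) = 7.157; smaller M is more luminous → Star 2.
L ratio = 10^(0.4 |ΔM|) = 10^2.863 = 729.3

Star 2 is more luminous, by a factor of 729.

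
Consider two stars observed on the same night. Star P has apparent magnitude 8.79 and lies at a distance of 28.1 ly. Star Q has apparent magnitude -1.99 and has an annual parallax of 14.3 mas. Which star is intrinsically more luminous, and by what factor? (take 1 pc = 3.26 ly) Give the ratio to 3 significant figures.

Star P: d = 28.1 ly / 3.26 = 8.620 pc
Star P: M = m − 5 log₁₀ d + 5 = 8.79 − 5·0.9355 + 5 = 9.113
Star Q: p = 14.3 mas = 0.0143″ → d = 1/p = 69.93 pc
Star Q: M = m − 5 log₁₀ d + 5 = -1.99 − 5·1.8447 + 5 = -6.213
ΔM = M_P − M_Q = 9.113 − (-6.213) = 15.326; smaller M is more luminous → Star Q.
L ratio = 10^(0.4 |ΔM|) = 10^6.130 = 1.350×10^6

Star Q is more luminous, by a factor of 1.35×10^6.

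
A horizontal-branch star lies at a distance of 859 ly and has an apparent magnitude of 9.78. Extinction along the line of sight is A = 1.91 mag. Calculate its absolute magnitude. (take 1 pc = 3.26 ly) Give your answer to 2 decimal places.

M ≈ 0.77

d = 859 ly / 3.26 = 263.5 pc
5 log₁₀(d/10 pc) = 5 log₁₀(263.5) − 5 = 7.104
M = m − 5 log₁₀(d/10) − A = 9.78 − 7.104 − 1.91 = 0.766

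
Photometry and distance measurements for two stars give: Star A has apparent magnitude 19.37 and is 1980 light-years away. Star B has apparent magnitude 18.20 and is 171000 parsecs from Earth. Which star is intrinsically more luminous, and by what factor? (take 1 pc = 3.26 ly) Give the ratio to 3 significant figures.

Star B is more luminous, by a factor of 233000.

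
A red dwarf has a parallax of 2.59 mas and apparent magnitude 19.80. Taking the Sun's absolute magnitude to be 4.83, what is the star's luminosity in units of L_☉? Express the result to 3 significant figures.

L/L_☉ ≈ 1.53×10^-3

d = 1/p = 1000/2.59 mas = 386.1 pc
M = m − 5 log₁₀ d + 5 = 19.80 − 5·2.5867 + 5 = 11.866
M − M_☉ = 11.866 − 4.83 = 7.036
L/L_☉ = 10^(−0.4 × 7.036) = 1.532×10^-3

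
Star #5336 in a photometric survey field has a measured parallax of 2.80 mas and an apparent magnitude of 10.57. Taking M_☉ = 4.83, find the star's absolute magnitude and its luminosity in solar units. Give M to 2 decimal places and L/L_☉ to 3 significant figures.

d = 1/p = 1000/2.80 mas = 357.1 pc
M = m − 5 log₁₀ d + 5 = 10.57 − 5·2.5528 + 5 = 2.806
M − M_☉ = 2.806 − 4.83 = -2.024
L/L_☉ = 10^(−0.4 × -2.024) = 6.452

M ≈ 2.81; L/L_☉ ≈ 6.45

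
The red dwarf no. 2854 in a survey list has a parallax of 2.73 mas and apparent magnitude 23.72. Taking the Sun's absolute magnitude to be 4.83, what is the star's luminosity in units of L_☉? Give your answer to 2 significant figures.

L/L_☉ ≈ 3.7×10^-5

d = 1/p = 1000/2.73 mas = 366.3 pc
M = m − 5 log₁₀ d + 5 = 23.72 − 5·2.5638 + 5 = 15.901
M − M_☉ = 15.901 − 4.83 = 11.071
L/L_☉ = 10^(−0.4 × 11.071) = 3.730×10^-5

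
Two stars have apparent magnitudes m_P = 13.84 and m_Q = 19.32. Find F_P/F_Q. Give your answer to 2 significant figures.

F_P/F_Q ≈ 160

Magnitude difference = -5.48
Flux ratio = 10^(−0.4 Δm) = 10^(−0.4 × -5.48) = 10^2.192 = 155.6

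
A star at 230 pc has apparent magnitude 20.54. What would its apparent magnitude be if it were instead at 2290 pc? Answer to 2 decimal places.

m ≈ 25.53

Flux ∝ 1/d², so Δm = 5 log₁₀(d₂/d₁) = 5 log₁₀(2290/230) = 4.991
m₂ = m₁ + Δm = 20.54 + (4.991) = 25.531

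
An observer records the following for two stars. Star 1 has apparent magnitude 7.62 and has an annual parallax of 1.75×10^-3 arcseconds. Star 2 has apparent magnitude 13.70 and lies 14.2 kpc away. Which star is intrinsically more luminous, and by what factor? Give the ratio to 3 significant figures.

Star 1: d = 1/p = 1/1.75×10^-3″ = 571.4 pc
Star 1: M = m − 5 log₁₀ d + 5 = 7.62 − 5·2.7570 + 5 = -1.165
Star 2: d = 14.2 kpc = 14200 pc
Star 2: M = m − 5 log₁₀ d + 5 = 13.70 − 5·4.1523 + 5 = -2.061
ΔM = M_1 − M_2 = -1.165 − (-2.061) = 0.897; smaller M is more luminous → Star 2.
L ratio = 10^(0.4 |ΔM|) = 10^0.359 = 2.284

Star 2 is more luminous, by a factor of 2.28.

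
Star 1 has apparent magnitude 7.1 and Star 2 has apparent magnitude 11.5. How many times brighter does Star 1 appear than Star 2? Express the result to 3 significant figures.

57.5

Magnitude difference = -4.4
Flux ratio = 10^(−0.4 Δm) = 10^(−0.4 × -4.4) = 10^1.760 = 57.54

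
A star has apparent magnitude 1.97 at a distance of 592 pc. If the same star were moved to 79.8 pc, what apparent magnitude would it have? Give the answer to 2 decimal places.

Flux ∝ 1/d², so Δm = 5 log₁₀(d₂/d₁) = 5 log₁₀(79.8/592) = -4.352
m₂ = m₁ + Δm = 1.97 + (-4.352) = -2.382

m ≈ -2.38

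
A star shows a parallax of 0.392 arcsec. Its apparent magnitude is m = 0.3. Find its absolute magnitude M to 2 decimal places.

M ≈ 3.27

d = 1/p = 1/0.392″ = 2.551 pc
5 log₁₀(d/10 pc) = 5 log₁₀(2.551) − 5 = -2.966
M = m − 5 log₁₀(d/10) = 0.3 + 2.966 = 3.266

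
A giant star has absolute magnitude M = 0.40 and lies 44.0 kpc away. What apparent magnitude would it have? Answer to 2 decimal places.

m ≈ 18.62

d = 44.0 kpc = 44000 pc
m = M + 5 log₁₀ d − 5 = 0.40 + 5·4.6435 − 5 = 18.617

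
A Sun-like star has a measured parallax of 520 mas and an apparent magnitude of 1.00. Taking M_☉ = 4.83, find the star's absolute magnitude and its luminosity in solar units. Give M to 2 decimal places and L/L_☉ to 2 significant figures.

M ≈ 4.58; L/L_☉ ≈ 1.3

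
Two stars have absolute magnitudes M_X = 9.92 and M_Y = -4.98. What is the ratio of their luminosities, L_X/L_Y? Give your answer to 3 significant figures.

L_X/L_Y ≈ 1.10×10^-6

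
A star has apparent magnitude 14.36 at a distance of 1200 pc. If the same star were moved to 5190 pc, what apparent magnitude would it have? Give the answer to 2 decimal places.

m ≈ 17.54

Flux ∝ 1/d², so Δm = 5 log₁₀(d₂/d₁) = 5 log₁₀(5190/1200) = 3.180
m₂ = m₁ + Δm = 14.36 + (3.180) = 17.540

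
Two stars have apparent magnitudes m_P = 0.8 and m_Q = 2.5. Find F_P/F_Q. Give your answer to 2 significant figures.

F_P/F_Q ≈ 4.8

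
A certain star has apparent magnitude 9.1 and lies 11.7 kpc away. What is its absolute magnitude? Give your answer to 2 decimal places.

M ≈ -6.24

d = 11.7 kpc = 11700 pc
5 log₁₀(d/10 pc) = 5 log₁₀(11700) − 5 = 15.341
M = m − 5 log₁₀(d/10) = 9.1 − 15.341 = -6.241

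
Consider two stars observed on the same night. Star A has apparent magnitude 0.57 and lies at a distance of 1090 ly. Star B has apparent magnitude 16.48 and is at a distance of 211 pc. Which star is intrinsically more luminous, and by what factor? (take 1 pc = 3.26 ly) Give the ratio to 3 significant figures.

Star A: d = 1090 ly / 3.26 = 334.4 pc
Star A: M = m − 5 log₁₀ d + 5 = 0.57 − 5·2.5242 + 5 = -7.051
Star B: M = m − 5 log₁₀ d + 5 = 16.48 − 5·2.3243 + 5 = 9.859
ΔM = M_A − M_B = -7.051 − (9.859) = -16.910; smaller M is more luminous → Star A.
L ratio = 10^(0.4 |ΔM|) = 10^6.764 = 5.806×10^6

Star A is more luminous, by a factor of 5.81×10^6.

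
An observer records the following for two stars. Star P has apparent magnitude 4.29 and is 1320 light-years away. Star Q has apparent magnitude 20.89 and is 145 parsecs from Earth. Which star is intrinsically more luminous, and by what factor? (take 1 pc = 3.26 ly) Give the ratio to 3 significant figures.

Star P is more luminous, by a factor of 3.40×10^7.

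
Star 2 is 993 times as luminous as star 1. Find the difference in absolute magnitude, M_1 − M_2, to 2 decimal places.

Pogson: ΔM = −2.5 log₁₀(ratio) = −2.5 log₁₀(993) = −2.5 × 2.9969 = -7.492
Star 2 is brighter so has the smaller magnitude: M_1 − M_2 is positive.

M_1 − M_2 ≈ 7.49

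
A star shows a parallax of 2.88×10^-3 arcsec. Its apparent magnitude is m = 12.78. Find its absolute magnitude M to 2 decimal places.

M ≈ 5.08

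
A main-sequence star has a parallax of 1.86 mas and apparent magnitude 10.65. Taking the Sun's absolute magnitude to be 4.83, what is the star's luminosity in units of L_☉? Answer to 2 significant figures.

d = 1/p = 1000/1.86 mas = 537.6 pc
M = m − 5 log₁₀ d + 5 = 10.65 − 5·2.7305 + 5 = 1.998
M − M_☉ = 1.998 − 4.83 = -2.832
L/L_☉ = 10^(−0.4 × -2.832) = 13.58

L/L_☉ ≈ 14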